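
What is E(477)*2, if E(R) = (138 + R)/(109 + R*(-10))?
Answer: -1230/4661 ≈ -0.26389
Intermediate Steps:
E(R) = (138 + R)/(109 - 10*R)
E(477)*2 = ((-138 - 1*477)/(-109 + 10*477))*2 = ((-138 - 477)/(-109 + 4770))*2 = (-615/4661)*2 = ((1/4661)*(-615))*2 = -615/4661*2 = -1230/4661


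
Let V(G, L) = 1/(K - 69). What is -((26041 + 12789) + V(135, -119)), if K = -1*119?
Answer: -7300039/188 ≈ -38830.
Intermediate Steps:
K = -119
V(G, L) = -1/188 (V(G, L) = 1/(-119 - 69) = 1/(-188) = -1/188)
-((26041 + 12789) + V(135, -119)) = -((26041 + 12789) - 1/188) = -(38830 - 1/188) = -1*7300039/188 = -7300039/188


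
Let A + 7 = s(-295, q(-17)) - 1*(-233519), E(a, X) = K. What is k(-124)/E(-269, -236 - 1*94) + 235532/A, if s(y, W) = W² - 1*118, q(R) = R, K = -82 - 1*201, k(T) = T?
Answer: 95632248/66132289 ≈ 1.4461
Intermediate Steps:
K = -283 (K = -82 - 201 = -283)
E(a, X) = -283
s(y, W) = -118 + W² (s(y, W) = W² - 118 = -118 + W²)
A = 233683 (A = -7 + ((-118 + (-17)²) - 1*(-233519)) = -7 + ((-118 + 289) + 233519) = -7 + (171 + 233519) = -7 + 233690 = 233683)
k(-124)/E(-269, -236 - 1*94) + 235532/A = -124/(-283) + 235532/233683 = -124*(-1/283) + 235532*(1/233683) = 124/283 + 235532/233683 = 95632248/66132289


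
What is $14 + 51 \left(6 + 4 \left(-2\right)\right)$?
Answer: $-88$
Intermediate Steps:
$14 + 51 \left(6 + 4 \left(-2\right)\right) = 14 + 51 \left(6 - 8\right) = 14 + 51 \left(-2\right) = 14 - 102 = -88$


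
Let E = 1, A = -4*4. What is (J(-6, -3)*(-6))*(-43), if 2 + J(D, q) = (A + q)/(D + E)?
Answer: 2322/5 ≈ 464.40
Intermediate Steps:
A = -16
J(D, q) = -2 + (-16 + q)/(1 + D) (J(D, q) = -2 + (-16 + q)/(D + 1) = -2 + (-16 + q)/(1 + D))
(J(-6, -3)*(-6))*(-43) = (((-18 - 3 - 2*(-6))/(1 - 6))*(-6))*(-43) = (((-18 - 3 + 12)/(-5))*(-6))*(-43) = (-1/5*(-9)*(-6))*(-43) = ((9/5)*(-6))*(-43) = -54/5*(-43) = 2322/5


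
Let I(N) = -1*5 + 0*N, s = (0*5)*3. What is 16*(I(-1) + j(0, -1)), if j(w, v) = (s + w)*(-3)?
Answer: -80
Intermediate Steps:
s = 0 (s = 0*3 = 0)
j(w, v) = -3*w (j(w, v) = (0 + w)*(-3) = w*(-3) = -3*w)
I(N) = -5 (I(N) = -5 + 0 = -5)
16*(I(-1) + j(0, -1)) = 16*(-5 - 3*0) = 16*(-5 + 0) = 16*(-5) = -80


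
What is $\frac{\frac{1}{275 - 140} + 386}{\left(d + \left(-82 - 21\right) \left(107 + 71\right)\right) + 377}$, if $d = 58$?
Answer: $- \frac{52111}{2416365} \approx -0.021566$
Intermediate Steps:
$\frac{\frac{1}{275 - 140} + 386}{\left(d + \left(-82 - 21\right) \left(107 + 71\right)\right) + 377} = \frac{\frac{1}{275 - 140} + 386}{\left(58 + \left(-82 - 21\right) \left(107 + 71\right)\right) + 377} = \frac{\frac{1}{135} + 386}{\left(58 - 18334\right) + 377} = \frac{52111}{135 \left(-18276 + 377\right)} = \frac{52111}{135 \left(-17899\right)} = \frac{52111}{135} \left(- \frac{1}{17899}\right) = - \frac{52111}{2416365}$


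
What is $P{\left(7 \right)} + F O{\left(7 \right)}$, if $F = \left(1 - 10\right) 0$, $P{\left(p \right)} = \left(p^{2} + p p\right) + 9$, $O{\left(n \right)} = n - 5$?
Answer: $107$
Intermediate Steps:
$O{\left(n \right)} = -5 + n$
$P{\left(p \right)} = 9 + 2 p^{2}$ ($P{\left(p \right)} = \left(p^{2} + p^{2}\right) + 9 = 2 p^{2} + 9 = 9 + 2 p^{2}$)
$F = 0$ ($F = \left(-9\right) 0 = 0$)
$P{\left(7 \right)} + F O{\left(7 \right)} = \left(9 + 2 \cdot 7^{2}\right) + 0 \left(-5 + 7\right) = \left(9 + 2 \cdot 49\right) + 0 \cdot 2 = \left(9 + 98\right) + 0 = 107 + 0 = 107$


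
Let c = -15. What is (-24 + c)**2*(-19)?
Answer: -28899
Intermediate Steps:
(-24 + c)**2*(-19) = (-24 - 15)**2*(-19) = (-39)**2*(-19) = 1521*(-19) = -28899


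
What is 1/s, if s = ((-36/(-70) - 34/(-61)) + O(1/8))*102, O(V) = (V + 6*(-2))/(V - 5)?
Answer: 27755/9929938 ≈ 0.0027951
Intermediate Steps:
O(V) = (-12 + V)/(-5 + V) (O(V) = (V - 12)/(-5 + V) = (-12 + V)/(-5 + V))
s = 9929938/27755 (s = ((-36/(-70) - 34/(-61)) + (-12 + 1/8)/(-5 + 1/8))*102 = ((-36*(-1/70) - 34*(-1/61)) + (-12 + ⅛)/(-5 + ⅛))*102 = ((18/35 + 34/61) - 95/8/(-39/8))*102 = (2288/2135 - 8/39*(-95/8))*102 = (2288/2135 + 95/39)*102 = (292057/83265)*102 = 9929938/27755 ≈ 357.77)
1/s = 1/(9929938/27755) = 27755/9929938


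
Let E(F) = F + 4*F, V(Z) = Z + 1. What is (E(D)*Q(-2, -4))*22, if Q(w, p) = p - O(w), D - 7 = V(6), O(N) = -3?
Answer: -1540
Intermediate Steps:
V(Z) = 1 + Z
D = 14 (D = 7 + (1 + 6) = 7 + 7 = 14)
Q(w, p) = 3 + p (Q(w, p) = p - 1*(-3) = p + 3 = 3 + p)
E(F) = 5*F
(E(D)*Q(-2, -4))*22 = ((5*14)*(3 - 4))*22 = (70*(-1))*22 = -70*22 = -1540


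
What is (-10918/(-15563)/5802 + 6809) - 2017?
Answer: 216350481755/45148263 ≈ 4792.0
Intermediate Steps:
(-10918/(-15563)/5802 + 6809) - 2017 = (-10918*(-1/15563)*(1/5802) + 6809) - 2017 = ((10918/15563)*(1/5802) + 6809) - 2017 = (5459/45148263 + 6809) - 2017 = 307414528226/45148263 - 2017 = 216350481755/45148263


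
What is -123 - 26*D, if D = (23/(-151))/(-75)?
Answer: -1393573/11325 ≈ -123.05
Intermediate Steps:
D = 23/11325 (D = (23*(-1/151))*(-1/75) = -23/151*(-1/75) = 23/11325 ≈ 0.0020309)
-123 - 26*D = -123 - 26*23/11325 = -123 - 598/11325 = -1393573/11325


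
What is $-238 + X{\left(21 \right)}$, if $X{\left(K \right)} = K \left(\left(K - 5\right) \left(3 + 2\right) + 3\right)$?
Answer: $1505$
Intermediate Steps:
$X{\left(K \right)} = K \left(-22 + 5 K\right)$ ($X{\left(K \right)} = K \left(\left(-5 + K\right) 5 + 3\right) = K \left(\left(-25 + 5 K\right) + 3\right) = K \left(-22 + 5 K\right)$)
$-238 + X{\left(21 \right)} = -238 + 21 \left(-22 + 5 \cdot 21\right) = -238 + 21 \left(-22 + 105\right) = -238 + 21 \cdot 83 = -238 + 1743 = 1505$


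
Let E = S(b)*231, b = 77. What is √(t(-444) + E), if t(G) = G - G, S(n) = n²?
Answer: 77*√231 ≈ 1170.3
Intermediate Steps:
t(G) = 0
E = 1369599 (E = 77²*231 = 5929*231 = 1369599)
√(t(-444) + E) = √(0 + 1369599) = √1369599 = 77*√231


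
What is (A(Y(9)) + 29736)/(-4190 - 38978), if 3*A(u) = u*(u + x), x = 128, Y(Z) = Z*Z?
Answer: -35379/43168 ≈ -0.81957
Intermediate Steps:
Y(Z) = Z²
A(u) = u*(128 + u)/3 (A(u) = (u*(u + 128))/3 = (u*(128 + u))/3 = u*(128 + u)/3)
(A(Y(9)) + 29736)/(-4190 - 38978) = ((⅓)*9²*(128 + 9²) + 29736)/(-4190 - 38978) = ((⅓)*81*(128 + 81) + 29736)/(-43168) = ((⅓)*81*209 + 29736)*(-1/43168) = (5643 + 29736)*(-1/43168) = 35379*(-1/43168) = -35379/43168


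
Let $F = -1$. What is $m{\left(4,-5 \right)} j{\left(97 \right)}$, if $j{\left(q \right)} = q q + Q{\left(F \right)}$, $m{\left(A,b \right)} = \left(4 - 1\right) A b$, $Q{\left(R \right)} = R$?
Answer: $-564480$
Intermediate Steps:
$m{\left(A,b \right)} = 3 A b$
$j{\left(q \right)} = -1 + q^{2}$ ($j{\left(q \right)} = q q - 1 = q^{2} - 1 = -1 + q^{2}$)
$m{\left(4,-5 \right)} j{\left(97 \right)} = 3 \cdot 4 \left(-5\right) \left(-1 + 97^{2}\right) = - 60 \left(-1 + 9409\right) = \left(-60\right) 9408 = -564480$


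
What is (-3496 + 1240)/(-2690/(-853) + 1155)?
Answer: -1924368/987905 ≈ -1.9479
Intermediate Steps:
(-3496 + 1240)/(-2690/(-853) + 1155) = -2256/(-2690*(-1/853) + 1155) = -2256/(2690/853 + 1155) = -2256/987905/853 = -2256*853/987905 = -1924368/987905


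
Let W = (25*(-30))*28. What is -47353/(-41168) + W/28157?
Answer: 468790421/1159167376 ≈ 0.40442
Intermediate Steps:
W = -21000 (W = -750*28 = -21000)
-47353/(-41168) + W/28157 = -47353/(-41168) - 21000/28157 = -47353*(-1/41168) - 21000*1/28157 = 47353/41168 - 21000/28157 = 468790421/1159167376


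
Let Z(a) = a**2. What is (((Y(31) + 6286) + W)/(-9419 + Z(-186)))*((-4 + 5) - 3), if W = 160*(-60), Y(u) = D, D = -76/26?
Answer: 86240/327301 ≈ 0.26349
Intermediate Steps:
D = -38/13 (D = -76*1/26 = -38/13 ≈ -2.9231)
Y(u) = -38/13
W = -9600
(((Y(31) + 6286) + W)/(-9419 + Z(-186)))*((-4 + 5) - 3) = (((-38/13 + 6286) - 9600)/(-9419 + (-186)**2))*((-4 + 5) - 3) = ((81680/13 - 9600)/(-9419 + 34596))*(1 - 3) = -43120/13/25177*(-2) = -43120/13*1/25177*(-2) = -43120/327301*(-2) = 86240/327301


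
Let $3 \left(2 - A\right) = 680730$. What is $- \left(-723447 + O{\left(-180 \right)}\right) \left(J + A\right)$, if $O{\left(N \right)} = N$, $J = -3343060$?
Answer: $-2583325233936$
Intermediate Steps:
$A = -226908$ ($A = 2 - 226910 = -226908$)
$- \left(-723447 + O{\left(-180 \right)}\right) \left(J + A\right) = - \left(-723447 - 180\right) \left(-3343060 - 226908\right) = - \left(-723627\right) \left(-3569968\right) = \left(-1\right) 2583325233936 = -2583325233936$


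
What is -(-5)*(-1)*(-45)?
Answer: 225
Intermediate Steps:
-(-5)*(-1)*(-45) = -1*5*(-45) = -5*(-45) = 225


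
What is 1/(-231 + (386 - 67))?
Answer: 1/88 ≈ 0.011364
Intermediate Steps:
1/(-231 + (386 - 67)) = 1/(-231 + 319) = 1/88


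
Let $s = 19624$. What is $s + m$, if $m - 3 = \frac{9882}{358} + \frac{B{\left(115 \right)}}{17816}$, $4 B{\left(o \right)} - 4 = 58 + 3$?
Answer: $\frac{250719163571}{12756256} \approx 19655.0$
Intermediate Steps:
$B{\left(o \right)} = \frac{65}{4}$ ($B{\left(o \right)} = 1 + \frac{58 + 3}{4} = 1 + \frac{1}{4} \cdot 61 = 1 + \frac{61}{4} = \frac{65}{4}$)
$m = \frac{390395827}{12756256}$ ($m = 3 + \left(\frac{9882}{358} + \frac{65}{4 \cdot 17816}\right) = 3 + \left(9882 \cdot \frac{1}{358} + \frac{65}{4} \cdot \frac{1}{17816}\right) = 3 + \left(\frac{4941}{179} + \frac{65}{71264}\right) = 3 + \frac{352127059}{12756256} = \frac{390395827}{12756256} \approx 30.604$)
$s + m = 19624 + \frac{390395827}{12756256} = \frac{250719163571}{12756256}$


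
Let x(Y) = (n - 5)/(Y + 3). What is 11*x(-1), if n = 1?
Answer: -22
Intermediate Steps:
x(Y) = -4/(3 + Y) (x(Y) = (1 - 5)/(Y + 3) = -4/(3 + Y))
11*x(-1) = 11*(-4/(3 - 1)) = 11*(-4/2) = 11*(-4*½) = 11*(-2) = -22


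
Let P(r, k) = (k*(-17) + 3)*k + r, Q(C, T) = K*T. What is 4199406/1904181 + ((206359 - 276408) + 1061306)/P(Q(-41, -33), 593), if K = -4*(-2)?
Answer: 7736764267597/3793457340586 ≈ 2.0395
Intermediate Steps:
K = 8
Q(C, T) = 8*T
P(r, k) = r + k*(3 - 17*k) (P(r, k) = (-17*k + 3)*k + r = (3 - 17*k)*k + r = k*(3 - 17*k) + r = r + k*(3 - 17*k))
4199406/1904181 + ((206359 - 276408) + 1061306)/P(Q(-41, -33), 593) = 4199406/1904181 + ((206359 - 276408) + 1061306)/(8*(-33) - 17*593² + 3*593) = 4199406*(1/1904181) + (-70049 + 1061306)/(-264 - 17*351649 + 1779) = 1399802/634727 + 991257/(-264 - 5978033 + 1779) = 1399802/634727 + 991257/(-5976518) = 1399802/634727 + 991257*(-1/5976518) = 1399802/634727 - 991257/5976518 = 7736764267597/3793457340586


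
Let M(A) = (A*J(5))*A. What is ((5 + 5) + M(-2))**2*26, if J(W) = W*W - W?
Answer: 210600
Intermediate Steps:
J(W) = W**2 - W
M(A) = 20*A**2 (M(A) = (A*(5*(-1 + 5)))*A = (A*(5*4))*A = (A*20)*A = (20*A)*A = 20*A**2)
((5 + 5) + M(-2))**2*26 = ((5 + 5) + 20*(-2)**2)**2*26 = (10 + 20*4)**2*26 = (10 + 80)**2*26 = 90**2*26 = 8100*26 = 210600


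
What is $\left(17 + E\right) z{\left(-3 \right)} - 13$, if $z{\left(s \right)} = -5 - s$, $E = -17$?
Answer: $-13$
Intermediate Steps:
$\left(17 + E\right) z{\left(-3 \right)} - 13 = \left(17 - 17\right) \left(-5 - -3\right) - 13 = 0 \left(-5 + 3\right) - 13 = 0 \left(-2\right) - 13 = 0 - 13 = -13$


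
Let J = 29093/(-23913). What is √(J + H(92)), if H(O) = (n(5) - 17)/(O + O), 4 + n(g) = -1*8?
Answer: I*√739026200758/733332 ≈ 1.1723*I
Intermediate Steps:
n(g) = -12 (n(g) = -4 - 1*8 = -4 - 8 = -12)
J = -29093/23913 (J = 29093*(-1/23913) = -29093/23913 ≈ -1.2166)
H(O) = -29/(2*O) (H(O) = (-12 - 17)/(O + O) = -29*1/(2*O) = -29/(2*O))
√(J + H(92)) = √(-29093/23913 - 29/2/92) = √(-29093/23913 - 29/2*1/92) = √(-29093/23913 - 29/184) = √(-6046589/4399992) = I*√739026200758/733332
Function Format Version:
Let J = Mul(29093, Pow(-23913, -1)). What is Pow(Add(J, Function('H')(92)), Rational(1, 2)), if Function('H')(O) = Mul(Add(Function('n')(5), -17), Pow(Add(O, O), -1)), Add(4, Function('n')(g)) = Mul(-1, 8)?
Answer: Mul(Rational(1, 733332), I, Pow(739026200758, Rational(1, 2))) ≈ Mul(1.1723, I)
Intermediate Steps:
Function('n')(g) = -12 (Function('n')(g) = Add(-4, Mul(-1, 8)) = Add(-4, -8) = -12)
J = Rational(-29093, 23913) (J = Mul(29093, Rational(-1, 23913)) = Rational(-29093, 23913) ≈ -1.2166)
Function('H')(O) = Mul(Rational(-29, 2), Pow(O, -1)) (Function('H')(O) = Mul(Add(-12, -17), Pow(Add(O, O), -1)) = Mul(-29, Pow(Mul(2, O), -1)) = Mul(-29, Mul(Rational(1, 2), Pow(O, -1))) = Mul(Rational(-29, 2), Pow(O, -1)))
Pow(Add(J, Function('H')(92)), Rational(1, 2)) = Pow(Add(Rational(-29093, 23913), Mul(Rational(-29, 2), Pow(92, -1))), Rational(1, 2)) = Pow(Add(Rational(-29093, 23913), Mul(Rational(-29, 2), Rational(1, 92))), Rational(1, 2)) = Pow(Add(Rational(-29093, 23913), Rational(-29, 184)), Rational(1, 2)) = Pow(Rational(-6046589, 4399992), Rational(1, 2)) = Mul(Rational(1, 733332), I, Pow(739026200758, Rational(1, 2)))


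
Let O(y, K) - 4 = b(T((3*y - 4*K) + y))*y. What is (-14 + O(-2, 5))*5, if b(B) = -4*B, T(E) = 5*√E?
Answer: -50 + 400*I*√7 ≈ -50.0 + 1058.3*I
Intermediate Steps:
O(y, K) = 4 - 20*y*√(-4*K + 4*y) (O(y, K) = 4 + (-20*√((3*y - 4*K) + y))*y = 4 + (-20*√((-4*K + 3*y) + y))*y = 4 + (-20*√(-4*K + 4*y))*y = 4 - 20*y*√(-4*K + 4*y))
(-14 + O(-2, 5))*5 = (-14 + (4 - 40*(-2)*√(-2 - 1*5)))*5 = (-14 + (4 - 40*(-2)*√(-2 - 5)))*5 = (-14 + (4 - 40*(-2)*√(-7)))*5 = (-14 + (4 - 40*(-2)*I*√7))*5 = (-14 + (4 + 80*I*√7))*5 = (-10 + 80*I*√7)*5 = -50 + 400*I*√7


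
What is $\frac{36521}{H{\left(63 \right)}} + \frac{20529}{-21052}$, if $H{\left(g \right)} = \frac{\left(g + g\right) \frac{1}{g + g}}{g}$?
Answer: $\frac{48436905267}{21052} \approx 2.3008 \cdot 10^{6}$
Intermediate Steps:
$H{\left(g \right)} = \frac{1}{g}$ ($H{\left(g \right)} = \frac{2 g \frac{1}{2 g}}{g} = 1 \frac{1}{g} = \frac{1}{g}$)
$\frac{36521}{H{\left(63 \right)}} + \frac{20529}{-21052} = \frac{36521}{\frac{1}{63}} + \frac{20529}{-21052} = 36521 \frac{1}{\frac{1}{63}} + 20529 \left(- \frac{1}{21052}\right) = 36521 \cdot 63 - \frac{20529}{21052} = 2300823 - \frac{20529}{21052} = \frac{48436905267}{21052}$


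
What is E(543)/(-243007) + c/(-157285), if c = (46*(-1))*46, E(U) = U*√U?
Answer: 2116/157285 - 543*√543/243007 ≈ -0.038616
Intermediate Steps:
E(U) = U^(3/2)
c = -2116 (c = -46*46 = -2116)
E(543)/(-243007) + c/(-157285) = 543^(3/2)/(-243007) - 2116/(-157285) = (543*√543)*(-1/243007) - 2116*(-1/157285) = -543*√543/243007 + 2116/157285 = 2116/157285 - 543*√543/243007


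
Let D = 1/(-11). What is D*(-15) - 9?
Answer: -84/11 ≈ -7.6364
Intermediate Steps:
D = -1/11 (D = 1*(-1/11) = -1/11 ≈ -0.090909)
D*(-15) - 9 = -1/11*(-15) - 9 = 15/11 - 9 = -84/11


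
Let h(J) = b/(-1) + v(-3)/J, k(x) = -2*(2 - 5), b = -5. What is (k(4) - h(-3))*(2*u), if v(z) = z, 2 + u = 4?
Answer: 0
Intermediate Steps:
u = 2 (u = -2 + 4 = 2)
k(x) = 6 (k(x) = -2*(-3) = 6)
h(J) = 5 - 3/J (h(J) = -5/(-1) - 3/J = -5*(-1) - 3/J = 5 - 3/J)
(k(4) - h(-3))*(2*u) = (6 - (5 - 3/(-3)))*(2*2) = (6 - (5 - 3*(-⅓)))*4 = (6 - (5 + 1))*4 = (6 - 1*6)*4 = (6 - 6)*4 = 0*4 = 0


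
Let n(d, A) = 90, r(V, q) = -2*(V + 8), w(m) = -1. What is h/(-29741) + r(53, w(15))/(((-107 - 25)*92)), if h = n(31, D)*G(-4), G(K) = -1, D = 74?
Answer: 2360681/180587352 ≈ 0.013072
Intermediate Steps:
r(V, q) = -16 - 2*V (r(V, q) = -2*(8 + V) = -16 - 2*V)
h = -90 (h = 90*(-1) = -90)
h/(-29741) + r(53, w(15))/(((-107 - 25)*92)) = -90/(-29741) + (-16 - 2*53)/(((-107 - 25)*92)) = -90*(-1/29741) + (-16 - 106)/((-132*92)) = 90/29741 - 122/(-12144) = 90/29741 - 122*(-1/12144) = 90/29741 + 61/6072 = 2360681/180587352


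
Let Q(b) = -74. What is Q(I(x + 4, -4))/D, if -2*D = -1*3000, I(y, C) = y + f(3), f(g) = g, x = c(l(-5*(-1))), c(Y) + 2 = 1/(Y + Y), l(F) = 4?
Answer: -37/750 ≈ -0.049333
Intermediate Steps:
c(Y) = -2 + 1/(2*Y) (c(Y) = -2 + 1/(Y + Y) = -2 + 1/(2*Y))
x = -15/8 (x = -2 + (1/2)/4 = -2 + (1/2)*(1/4) = -2 + 1/8 = -15/8 ≈ -1.8750)
I(y, C) = 3 + y (I(y, C) = y + 3 = 3 + y)
D = 1500 (D = -(-1)*3000/2 = -1/2*(-3000) = 1500)
Q(I(x + 4, -4))/D = -74/1500 = -74*1/1500 = -37/750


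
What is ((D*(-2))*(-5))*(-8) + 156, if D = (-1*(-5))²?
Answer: -1844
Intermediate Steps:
D = 25 (D = 5² = 25)
((D*(-2))*(-5))*(-8) + 156 = ((25*(-2))*(-5))*(-8) + 156 = -50*(-5)*(-8) + 156 = 250*(-8) + 156 = -2000 + 156 = -1844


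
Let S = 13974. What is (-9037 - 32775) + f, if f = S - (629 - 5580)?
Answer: -22887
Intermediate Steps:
f = 18925 (f = 13974 - (629 - 5580) = 13974 - 1*(-4951) = 13974 + 4951 = 18925)
(-9037 - 32775) + f = (-9037 - 32775) + 18925 = -41812 + 18925 = -22887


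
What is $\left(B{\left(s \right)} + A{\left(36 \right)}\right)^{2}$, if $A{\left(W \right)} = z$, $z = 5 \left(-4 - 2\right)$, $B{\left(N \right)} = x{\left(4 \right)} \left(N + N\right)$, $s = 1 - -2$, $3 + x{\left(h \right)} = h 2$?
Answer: $0$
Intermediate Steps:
$x{\left(h \right)} = -3 + 2 h$ ($x{\left(h \right)} = -3 + h 2 = -3 + 2 h$)
$s = 3$ ($s = 1 + 2 = 3$)
$B{\left(N \right)} = 10 N$ ($B{\left(N \right)} = \left(-3 + 2 \cdot 4\right) \left(N + N\right) = \left(-3 + 8\right) 2 N = 5 \cdot 2 N = 10 N$)
$z = -30$ ($z = 5 \left(-6\right) = -30$)
$A{\left(W \right)} = -30$
$\left(B{\left(s \right)} + A{\left(36 \right)}\right)^{2} = \left(10 \cdot 3 - 30\right)^{2} = \left(30 - 30\right)^{2} = 0^{2} = 0$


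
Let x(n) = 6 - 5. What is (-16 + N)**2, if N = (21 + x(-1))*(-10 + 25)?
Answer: 98596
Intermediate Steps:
x(n) = 1
N = 330 (N = (21 + 1)*(-10 + 25) = 22*15 = 330)
(-16 + N)**2 = (-16 + 330)**2 = 314**2 = 98596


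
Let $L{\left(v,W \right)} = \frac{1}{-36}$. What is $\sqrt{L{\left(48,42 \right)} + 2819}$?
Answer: $\frac{\sqrt{101483}}{6} \approx 53.094$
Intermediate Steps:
$L{\left(v,W \right)} = - \frac{1}{36}$
$\sqrt{L{\left(48,42 \right)} + 2819} = \sqrt{- \frac{1}{36} + 2819} = \sqrt{\frac{101483}{36}} = \frac{\sqrt{101483}}{6}$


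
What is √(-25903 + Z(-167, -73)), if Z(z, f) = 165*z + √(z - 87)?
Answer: √(-53458 + I*√254) ≈ 0.0345 + 231.21*I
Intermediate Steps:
Z(z, f) = √(-87 + z) + 165*z (Z(z, f) = 165*z + √(-87 + z) = √(-87 + z) + 165*z)
√(-25903 + Z(-167, -73)) = √(-25903 + (√(-87 - 167) + 165*(-167))) = √(-25903 + (√(-254) - 27555)) = √(-25903 + (I*√254 - 27555)) = √(-25903 + (-27555 + I*√254)) = √(-53458 + I*√254)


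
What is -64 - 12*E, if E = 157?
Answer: -1948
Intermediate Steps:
-64 - 12*E = -64 - 12*157 = -64 - 1884 = -1948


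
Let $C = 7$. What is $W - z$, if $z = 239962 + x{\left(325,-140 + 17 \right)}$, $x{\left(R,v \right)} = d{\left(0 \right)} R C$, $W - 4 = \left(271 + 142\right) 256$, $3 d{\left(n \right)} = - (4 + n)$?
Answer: $- \frac{393590}{3} \approx -1.312 \cdot 10^{5}$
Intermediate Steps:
$d{\left(n \right)} = - \frac{4}{3} - \frac{n}{3}$ ($d{\left(n \right)} = \frac{\left(-1\right) \left(4 + n\right)}{3} = \frac{-4 - n}{3} = - \frac{4}{3} - \frac{n}{3}$)
$W = 105732$ ($W = 4 + \left(271 + 142\right) 256 = 4 + 413 \cdot 256 = 4 + 105728 = 105732$)
$x{\left(R,v \right)} = - \frac{28 R}{3}$ ($x{\left(R,v \right)} = \left(- \frac{4}{3} - 0\right) R 7 = \left(- \frac{4}{3} + 0\right) R 7 = - \frac{4 R}{3} \cdot 7 = - \frac{28 R}{3}$)
$z = \frac{710786}{3}$ ($z = 239962 - \frac{9100}{3} = \frac{710786}{3} \approx 2.3693 \cdot 10^{5}$)
$W - z = 105732 - \frac{710786}{3} = - \frac{393590}{3}$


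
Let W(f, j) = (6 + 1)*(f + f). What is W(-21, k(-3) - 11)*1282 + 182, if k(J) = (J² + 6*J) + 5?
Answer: -376726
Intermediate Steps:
k(J) = 5 + J² + 6*J
W(f, j) = 14*f (W(f, j) = 7*(2*f) = 14*f)
W(-21, k(-3) - 11)*1282 + 182 = (14*(-21))*1282 + 182 = -294*1282 + 182 = -376908 + 182 = -376726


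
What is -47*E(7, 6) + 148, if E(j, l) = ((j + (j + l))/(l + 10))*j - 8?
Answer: 451/4 ≈ 112.75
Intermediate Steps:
E(j, l) = -8 + j*(l + 2*j)/(10 + l) (E(j, l) = ((l + 2*j)/(10 + l))*j - 8 = j*(l + 2*j)/(10 + l) - 8 = -8 + j*(l + 2*j)/(10 + l))
-47*E(7, 6) + 148 = -47*(-80 - 8*6 + 2*7² + 7*6)/(10 + 6) + 148 = -47*(-80 - 48 + 2*49 + 42)/16 + 148 = -47*(-80 - 48 + 98 + 42)/16 + 148 = -47*12/16 + 148 = -47*¾ + 148 = -141/4 + 148 = 451/4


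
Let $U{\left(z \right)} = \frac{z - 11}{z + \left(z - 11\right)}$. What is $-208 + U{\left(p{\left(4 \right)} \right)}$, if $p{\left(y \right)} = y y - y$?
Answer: $- \frac{2703}{13} \approx -207.92$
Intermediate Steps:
$p{\left(y \right)} = y^{2} - y$
$U{\left(z \right)} = \frac{-11 + z}{-11 + 2 z}$ ($U{\left(z \right)} = \frac{-11 + z}{z + \left(z - 11\right)} = \frac{-11 + z}{z + \left(-11 + z\right)} = \frac{-11 + z}{-11 + 2 z}$)
$-208 + U{\left(p{\left(4 \right)} \right)} = -208 + \frac{-11 + 4 \left(-1 + 4\right)}{-11 + 2 \cdot 4 \left(-1 + 4\right)} = -208 + \frac{-11 + 4 \cdot 3}{-11 + 2 \cdot 4 \cdot 3} = -208 + \frac{-11 + 12}{-11 + 2 \cdot 12} = -208 + \frac{1}{-11 + 24} \cdot 1 = -208 + \frac{1}{13} \cdot 1 = -208 + \frac{1}{13} = - \frac{2703}{13}$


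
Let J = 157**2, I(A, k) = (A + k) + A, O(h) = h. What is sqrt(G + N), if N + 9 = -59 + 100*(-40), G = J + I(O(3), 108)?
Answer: sqrt(20695) ≈ 143.86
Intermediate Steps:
I(A, k) = k + 2*A
J = 24649
G = 24763 (G = 24649 + (108 + 2*3) = 24649 + (108 + 6) = 24649 + 114 = 24763)
N = -4068 (N = -9 + (-59 + 100*(-40)) = -9 + (-59 - 4000) = -9 - 4059 = -4068)
sqrt(G + N) = sqrt(24763 - 4068) = sqrt(20695)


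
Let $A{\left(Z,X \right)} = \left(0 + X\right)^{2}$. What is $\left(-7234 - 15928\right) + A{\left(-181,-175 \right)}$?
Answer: $7463$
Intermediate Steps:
$A{\left(Z,X \right)} = X^{2}$
$\left(-7234 - 15928\right) + A{\left(-181,-175 \right)} = \left(-7234 - 15928\right) + \left(-175\right)^{2} = \left(-7234 - 15928\right) + 30625 = -23162 + 30625 = 7463$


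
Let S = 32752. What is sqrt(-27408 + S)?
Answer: 4*sqrt(334) ≈ 73.103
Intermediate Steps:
sqrt(-27408 + S) = sqrt(-27408 + 32752) = sqrt(5344) = 4*sqrt(334)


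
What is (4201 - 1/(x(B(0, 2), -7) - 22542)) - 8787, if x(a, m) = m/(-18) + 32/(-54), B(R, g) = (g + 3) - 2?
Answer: -5582441440/1217279 ≈ -4586.0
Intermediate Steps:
B(R, g) = 1 + g (B(R, g) = (3 + g) - 2 = 1 + g)
x(a, m) = -16/27 - m/18 (x(a, m) = m*(-1/18) + 32*(-1/54) = -m/18 - 16/27 = -16/27 - m/18)
(4201 - 1/(x(B(0, 2), -7) - 22542)) - 8787 = (4201 - 1/((-16/27 - 1/18*(-7)) - 22542)) - 8787 = (4201 - 1/((-16/27 + 7/18) - 22542)) - 8787 = (4201 - 1/(-11/54 - 22542)) - 8787 = (4201 - 1/(-1217279/54)) - 8787 = (4201 - 1*(-54/1217279)) - 8787 = (4201 + 54/1217279) - 8787 = 5113789133/1217279 - 8787 = -5582441440/1217279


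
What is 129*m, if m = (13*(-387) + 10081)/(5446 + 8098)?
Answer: 325725/6772 ≈ 48.099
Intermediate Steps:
m = 2525/6772 (m = (-5031 + 10081)/13544 = 5050*(1/13544) = 2525/6772 ≈ 0.37286)
129*m = 129*(2525/6772) = 325725/6772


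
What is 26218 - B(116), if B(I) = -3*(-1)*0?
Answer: 26218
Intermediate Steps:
B(I) = 0 (B(I) = 3*0 = 0)
26218 - B(116) = 26218 - 1*0 = 26218 + 0 = 26218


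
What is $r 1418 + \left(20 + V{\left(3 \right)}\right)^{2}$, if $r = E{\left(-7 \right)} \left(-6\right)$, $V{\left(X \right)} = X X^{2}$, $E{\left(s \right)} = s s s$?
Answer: $2920453$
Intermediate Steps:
$E{\left(s \right)} = s^{3}$ ($E{\left(s \right)} = s^{2} s = s^{3}$)
$V{\left(X \right)} = X^{3}$
$r = 2058$ ($r = \left(-7\right)^{3} \left(-6\right) = \left(-343\right) \left(-6\right) = 2058$)
$r 1418 + \left(20 + V{\left(3 \right)}\right)^{2} = 2058 \cdot 1418 + \left(20 + 3^{3}\right)^{2} = 2918244 + \left(20 + 27\right)^{2} = 2918244 + 47^{2} = 2918244 + 2209 = 2920453$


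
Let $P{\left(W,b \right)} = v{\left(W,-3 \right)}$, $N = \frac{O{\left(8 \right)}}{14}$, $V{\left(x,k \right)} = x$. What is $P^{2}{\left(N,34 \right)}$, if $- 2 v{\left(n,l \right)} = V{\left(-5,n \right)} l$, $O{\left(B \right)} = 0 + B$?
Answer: $\frac{225}{4} \approx 56.25$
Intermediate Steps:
$O{\left(B \right)} = B$
$v{\left(n,l \right)} = \frac{5 l}{2}$ ($v{\left(n,l \right)} = - \frac{\left(-5\right) l}{2} = \frac{5 l}{2}$)
$N = \frac{4}{7}$ ($N = \frac{8}{14} = 8 \cdot \frac{1}{14} = \frac{4}{7} \approx 0.57143$)
$P{\left(W,b \right)} = - \frac{15}{2}$ ($P{\left(W,b \right)} = \frac{5}{2} \left(-3\right) = - \frac{15}{2}$)
$P^{2}{\left(N,34 \right)} = \left(- \frac{15}{2}\right)^{2} = \frac{225}{4}$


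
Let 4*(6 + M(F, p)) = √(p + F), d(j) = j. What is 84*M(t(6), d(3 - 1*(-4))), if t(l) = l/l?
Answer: -504 + 42*√2 ≈ -444.60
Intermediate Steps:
t(l) = 1
M(F, p) = -6 + √(F + p)/4 (M(F, p) = -6 + √(p + F)/4 = -6 + √(F + p)/4)
84*M(t(6), d(3 - 1*(-4))) = 84*(-6 + √(1 + (3 - 1*(-4)))/4) = 84*(-6 + √(1 + (3 + 4))/4) = 84*(-6 + √(1 + 7)/4) = 84*(-6 + √8/4) = 84*(-6 + (2*√2)/4) = 84*(-6 + √2/2) = -504 + 42*√2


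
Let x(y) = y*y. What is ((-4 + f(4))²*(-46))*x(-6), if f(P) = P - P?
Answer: -26496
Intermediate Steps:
f(P) = 0
x(y) = y²
((-4 + f(4))²*(-46))*x(-6) = ((-4 + 0)²*(-46))*(-6)² = ((-4)²*(-46))*36 = (16*(-46))*36 = -736*36 = -26496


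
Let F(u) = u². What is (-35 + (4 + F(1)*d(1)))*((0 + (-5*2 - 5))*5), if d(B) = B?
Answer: 2250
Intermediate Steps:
(-35 + (4 + F(1)*d(1)))*((0 + (-5*2 - 5))*5) = (-35 + (4 + 1²*1))*((0 + (-5*2 - 5))*5) = (-35 + (4 + 1*1))*((0 + (-10 - 5))*5) = (-35 + (4 + 1))*((0 - 15)*5) = (-35 + 5)*(-15*5) = -30*(-75) = 2250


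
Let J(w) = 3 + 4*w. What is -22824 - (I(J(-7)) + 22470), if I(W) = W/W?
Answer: -45295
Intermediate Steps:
I(W) = 1
-22824 - (I(J(-7)) + 22470) = -22824 - (1 + 22470) = -22824 - 1*22471 = -22824 - 22471 = -45295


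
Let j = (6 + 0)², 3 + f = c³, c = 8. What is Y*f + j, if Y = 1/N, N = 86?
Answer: 3605/86 ≈ 41.919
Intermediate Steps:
f = 509 (f = -3 + 8³ = -3 + 512 = 509)
j = 36 (j = 6² = 36)
Y = 1/86 ≈ 0.011628
Y*f + j = (1/86)*509 + 36 = 509/86 + 36 = 3605/86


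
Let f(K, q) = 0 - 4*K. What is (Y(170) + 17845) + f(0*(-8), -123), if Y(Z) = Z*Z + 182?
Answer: 46927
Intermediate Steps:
f(K, q) = -4*K
Y(Z) = 182 + Z² (Y(Z) = Z² + 182 = 182 + Z²)
(Y(170) + 17845) + f(0*(-8), -123) = ((182 + 170²) + 17845) - 0*(-8) = ((182 + 28900) + 17845) - 4*0 = (29082 + 17845) + 0 = 46927 + 0 = 46927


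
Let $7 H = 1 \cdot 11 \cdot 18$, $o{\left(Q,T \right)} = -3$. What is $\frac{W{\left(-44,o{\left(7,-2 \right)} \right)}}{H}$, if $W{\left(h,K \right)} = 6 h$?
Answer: $- \frac{28}{3} \approx -9.3333$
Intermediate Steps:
$H = \frac{198}{7}$ ($H = \frac{1 \cdot 11 \cdot 18}{7} = \frac{11 \cdot 18}{7} = \frac{1}{7} \cdot 198 = \frac{198}{7} \approx 28.286$)
$\frac{W{\left(-44,o{\left(7,-2 \right)} \right)}}{H} = \frac{6 \left(-44\right)}{\frac{198}{7}} = \left(-264\right) \frac{7}{198} = - \frac{28}{3}$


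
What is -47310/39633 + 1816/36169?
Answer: -546393954/477828659 ≈ -1.1435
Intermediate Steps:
-47310/39633 + 1816/36169 = -47310*1/39633 + 1816*(1/36169) = -15770/13211 + 1816/36169 = -546393954/477828659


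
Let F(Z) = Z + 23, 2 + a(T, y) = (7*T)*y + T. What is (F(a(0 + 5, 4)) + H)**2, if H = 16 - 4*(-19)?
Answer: 66564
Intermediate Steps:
a(T, y) = -2 + T + 7*T*y (a(T, y) = -2 + ((7*T)*y + T) = -2 + (7*T*y + T) = -2 + (T + 7*T*y) = -2 + T + 7*T*y)
F(Z) = 23 + Z
H = 92 (H = 16 + 76 = 92)
(F(a(0 + 5, 4)) + H)**2 = ((23 + (-2 + (0 + 5) + 7*(0 + 5)*4)) + 92)**2 = ((23 + (-2 + 5 + 7*5*4)) + 92)**2 = ((23 + (-2 + 5 + 140)) + 92)**2 = ((23 + 143) + 92)**2 = (166 + 92)**2 = 258**2 = 66564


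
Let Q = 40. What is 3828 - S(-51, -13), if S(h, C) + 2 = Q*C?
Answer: 4350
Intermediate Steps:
S(h, C) = -2 + 40*C
3828 - S(-51, -13) = 3828 - (-2 + 40*(-13)) = 3828 - (-2 - 520) = 3828 - 1*(-522) = 3828 + 522 = 4350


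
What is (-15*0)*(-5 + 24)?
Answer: 0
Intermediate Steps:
(-15*0)*(-5 + 24) = 0*19 = 0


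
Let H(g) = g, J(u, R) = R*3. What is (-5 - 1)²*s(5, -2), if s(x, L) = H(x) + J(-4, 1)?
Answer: 288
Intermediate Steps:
J(u, R) = 3*R
s(x, L) = 3 + x (s(x, L) = x + 3*1 = x + 3 = 3 + x)
(-5 - 1)²*s(5, -2) = (-5 - 1)²*(3 + 5) = (-6)²*8 = 36*8 = 288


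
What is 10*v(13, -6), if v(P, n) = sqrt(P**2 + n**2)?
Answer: 10*sqrt(205) ≈ 143.18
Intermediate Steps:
10*v(13, -6) = 10*sqrt(13**2 + (-6)**2) = 10*sqrt(169 + 36) = 10*sqrt(205)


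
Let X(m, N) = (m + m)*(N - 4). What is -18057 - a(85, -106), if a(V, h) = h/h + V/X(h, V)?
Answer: -310091891/17172 ≈ -18058.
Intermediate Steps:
X(m, N) = 2*m*(-4 + N) (X(m, N) = (2*m)*(-4 + N) = 2*m*(-4 + N))
a(V, h) = 1 + V/(2*h*(-4 + V)) (a(V, h) = h/h + V/((2*h*(-4 + V))) = 1 + V*(1/(2*h*(-4 + V))) = 1 + V/(2*h*(-4 + V)))
-18057 - a(85, -106) = -18057 - ((1/2)*85 - 106*(-4 + 85))/((-106)*(-4 + 85)) = -18057 - (-1)*(85/2 - 106*81)/(106*81) = -18057 - (-1)*(85/2 - 8586)/(106*81) = -18057 - (-1)*(-17087)/(106*81*2) = -18057 - 1*17087/17172 = -18057 - 17087/17172 = -310091891/17172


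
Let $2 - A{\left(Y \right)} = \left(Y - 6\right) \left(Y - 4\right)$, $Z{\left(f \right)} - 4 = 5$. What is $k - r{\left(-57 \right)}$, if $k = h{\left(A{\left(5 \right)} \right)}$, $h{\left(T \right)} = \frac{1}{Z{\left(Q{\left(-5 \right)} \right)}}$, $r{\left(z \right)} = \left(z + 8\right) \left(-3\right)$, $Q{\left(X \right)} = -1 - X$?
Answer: $- \frac{1322}{9} \approx -146.89$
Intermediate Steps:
$r{\left(z \right)} = -24 - 3 z$ ($r{\left(z \right)} = \left(8 + z\right) \left(-3\right) = -24 - 3 z$)
$Z{\left(f \right)} = 9$ ($Z{\left(f \right)} = 4 + 5 = 9$)
$A{\left(Y \right)} = 2 - \left(-6 + Y\right) \left(-4 + Y\right)$ ($A{\left(Y \right)} = 2 - \left(Y - 6\right) \left(Y - 4\right) = 2 - \left(-6 + Y\right) \left(-4 + Y\right)$)
$h{\left(T \right)} = \frac{1}{9}$
$k = \frac{1}{9} \approx 0.11111$
$k - r{\left(-57 \right)} = \frac{1}{9} - \left(-24 - -171\right) = \frac{1}{9} - \left(-24 + 171\right) = \frac{1}{9} - 147 = - \frac{1322}{9}$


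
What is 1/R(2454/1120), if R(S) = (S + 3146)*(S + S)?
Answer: 156800/2163185049 ≈ 7.2486e-5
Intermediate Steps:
R(S) = 2*S*(3146 + S) (R(S) = (3146 + S)*(2*S) = 2*S*(3146 + S))
1/R(2454/1120) = 1/(2*(2454/1120)*(3146 + 2454/1120)) = 1/(2*(2454*(1/1120))*(3146 + 2454*(1/1120))) = 1/(2*(1227/560)*(3146 + 1227/560)) = 1/(2*(1227/560)*(1762987/560)) = 1/(2163185049/156800) = 156800/2163185049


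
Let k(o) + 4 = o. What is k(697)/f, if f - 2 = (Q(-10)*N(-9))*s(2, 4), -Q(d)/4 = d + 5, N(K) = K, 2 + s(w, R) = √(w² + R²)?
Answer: -11403/23498 - 5670*√5/11749 ≈ -1.5644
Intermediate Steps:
k(o) = -4 + o
s(w, R) = -2 + √(R² + w²) (s(w, R) = -2 + √(w² + R²) = -2 + √(R² + w²))
Q(d) = -20 - 4*d (Q(d) = -4*(d + 5) = -4*(5 + d) = -20 - 4*d)
f = 362 - 360*√5 (f = 2 + ((-20 - 4*(-10))*(-9))*(-2 + √(4² + 2²)) = 2 + ((-20 + 40)*(-9))*(-2 + √(16 + 4)) = 2 + (20*(-9))*(-2 + √20) = 2 - 180*(-2 + 2*√5) = 2 + (360 - 360*√5) = 362 - 360*√5 ≈ -442.98)
k(697)/f = (-4 + 697)/(362 - 360*√5) = 693/(362 - 360*√5)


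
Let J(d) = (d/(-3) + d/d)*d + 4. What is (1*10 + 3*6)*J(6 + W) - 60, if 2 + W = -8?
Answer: -628/3 ≈ -209.33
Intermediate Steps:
W = -10 (W = -2 - 8 = -10)
J(d) = 4 + d*(1 - d/3) (J(d) = (d*(-1/3) + 1)*d + 4 = (-d/3 + 1)*d + 4 = (1 - d/3)*d + 4 = d*(1 - d/3) + 4 = 4 + d*(1 - d/3))
(1*10 + 3*6)*J(6 + W) - 60 = (1*10 + 3*6)*(4 + (6 - 10) - (6 - 10)**2/3) - 60 = (10 + 18)*(4 - 4 - 1/3*(-4)**2) - 60 = 28*(4 - 4 - 1/3*16) - 60 = 28*(4 - 4 - 16/3) - 60 = 28*(-16/3) - 60 = -448/3 - 60 = -628/3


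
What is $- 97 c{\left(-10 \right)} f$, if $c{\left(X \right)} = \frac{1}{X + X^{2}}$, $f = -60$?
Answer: $\frac{194}{3} \approx 64.667$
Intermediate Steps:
$- 97 c{\left(-10 \right)} f = - 97 \frac{1}{\left(-10\right) \left(1 - 10\right)} \left(-60\right) = - 97 \left(- \frac{1}{10 \left(-9\right)}\right) \left(-60\right) = - 97 \left(\left(- \frac{1}{10}\right) \left(- \frac{1}{9}\right)\right) \left(-60\right) = \left(-97\right) \frac{1}{90} \left(-60\right) = \left(- \frac{97}{90}\right) \left(-60\right) = \frac{194}{3}$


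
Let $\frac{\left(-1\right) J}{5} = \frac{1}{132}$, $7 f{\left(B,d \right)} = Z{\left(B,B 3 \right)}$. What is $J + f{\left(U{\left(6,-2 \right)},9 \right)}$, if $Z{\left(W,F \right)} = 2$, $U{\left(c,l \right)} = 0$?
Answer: $\frac{229}{924} \approx 0.24784$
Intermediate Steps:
$f{\left(B,d \right)} = \frac{2}{7}$ ($f{\left(B,d \right)} = \frac{1}{7} \cdot 2 = \frac{2}{7}$)
$J = - \frac{5}{132} \approx -0.037879$
$J + f{\left(U{\left(6,-2 \right)},9 \right)} = - \frac{5}{132} + \frac{2}{7} = \frac{229}{924}$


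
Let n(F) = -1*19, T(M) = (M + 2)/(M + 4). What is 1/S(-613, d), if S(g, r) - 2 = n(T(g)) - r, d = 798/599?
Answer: -599/10981 ≈ -0.054549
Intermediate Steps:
T(M) = (2 + M)/(4 + M)
n(F) = -19
d = 798/599 (d = 798*(1/599) = 798/599 ≈ 1.3322)
S(g, r) = -17 - r (S(g, r) = 2 + (-19 - r) = -17 - r)
1/S(-613, d) = 1/(-17 - 1*798/599) = 1/(-17 - 798/599) = 1/(-10981/599) = -599/10981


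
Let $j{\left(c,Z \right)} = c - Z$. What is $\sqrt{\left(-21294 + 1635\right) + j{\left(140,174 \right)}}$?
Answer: $i \sqrt{19693} \approx 140.33 i$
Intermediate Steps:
$\sqrt{\left(-21294 + 1635\right) + j{\left(140,174 \right)}} = \sqrt{\left(-21294 + 1635\right) + \left(140 - 174\right)} = \sqrt{-19659 + \left(140 - 174\right)} = \sqrt{-19659 - 34} = \sqrt{-19693} = i \sqrt{19693}$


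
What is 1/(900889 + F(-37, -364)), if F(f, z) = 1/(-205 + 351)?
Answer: 146/131529795 ≈ 1.1100e-6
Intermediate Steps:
F(f, z) = 1/146
1/(900889 + F(-37, -364)) = 1/(900889 + 1/146) = 1/(131529795/146) = 146/131529795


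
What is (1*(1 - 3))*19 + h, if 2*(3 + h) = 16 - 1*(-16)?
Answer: -25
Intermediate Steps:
h = 13 (h = -3 + (16 - 1*(-16))/2 = -3 + (16 + 16)/2 = -3 + (½)*32 = -3 + 16 = 13)
(1*(1 - 3))*19 + h = (1*(1 - 3))*19 + 13 = (1*(-2))*19 + 13 = -2*19 + 13 = -38 + 13 = -25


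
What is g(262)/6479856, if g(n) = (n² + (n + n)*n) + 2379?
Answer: 69437/2159952 ≈ 0.032147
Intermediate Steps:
g(n) = 2379 + 3*n² (g(n) = (n² + (2*n)*n) + 2379 = (n² + 2*n²) + 2379 = 3*n² + 2379 = 2379 + 3*n²)
g(262)/6479856 = (2379 + 3*262²)/6479856 = (2379 + 3*68644)*(1/6479856) = (2379 + 205932)*(1/6479856) = 208311*(1/6479856) = 69437/2159952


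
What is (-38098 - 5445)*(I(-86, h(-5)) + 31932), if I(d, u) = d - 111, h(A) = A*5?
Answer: -1381837105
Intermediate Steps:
h(A) = 5*A
I(d, u) = -111 + d
(-38098 - 5445)*(I(-86, h(-5)) + 31932) = (-38098 - 5445)*((-111 - 86) + 31932) = -43543*(-197 + 31932) = -43543*31735 = -1381837105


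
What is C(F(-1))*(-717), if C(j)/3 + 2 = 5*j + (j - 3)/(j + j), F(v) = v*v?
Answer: -4302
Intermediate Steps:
F(v) = v**2
C(j) = -6 + 15*j + 3*(-3 + j)/(2*j) (C(j) = -6 + 3*(5*j + (j - 3)/(j + j)) = -6 + 3*(5*j + (-3 + j)/((2*j))) = -6 + 3*(5*j + (-3 + j)*(1/(2*j))) = -6 + 3*(5*j + (-3 + j)/(2*j)) = -6 + (15*j + 3*(-3 + j)/(2*j)) = -6 + 15*j + 3*(-3 + j)/(2*j))
C(F(-1))*(-717) = (-9/2 + 15*(-1)**2 - 9/(2*((-1)**2)))*(-717) = (-9/2 + 15*1 - 9/2/1)*(-717) = (-9/2 + 15 - 9/2*1)*(-717) = (-9/2 + 15 - 9/2)*(-717) = 6*(-717) = -4302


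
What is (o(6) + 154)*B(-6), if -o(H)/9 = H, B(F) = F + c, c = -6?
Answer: -1200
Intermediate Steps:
B(F) = -6 + F (B(F) = F - 6 = -6 + F)
o(H) = -9*H
(o(6) + 154)*B(-6) = (-9*6 + 154)*(-6 - 6) = (-54 + 154)*(-12) = 100*(-12) = -1200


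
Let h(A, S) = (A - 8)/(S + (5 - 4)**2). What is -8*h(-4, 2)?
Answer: 32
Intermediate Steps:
h(A, S) = (-8 + A)/(1 + S) (h(A, S) = (-8 + A)/(S + 1**2) = (-8 + A)/(S + 1) = (-8 + A)/(1 + S))
-8*h(-4, 2) = -8*(-8 - 4)/(1 + 2) = -8*(-12)/3 = -8*(-4) = 32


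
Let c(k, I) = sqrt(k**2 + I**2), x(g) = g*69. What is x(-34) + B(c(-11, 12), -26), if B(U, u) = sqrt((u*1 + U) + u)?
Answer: -2346 + I*sqrt(52 - sqrt(265)) ≈ -2346.0 + 5.9767*I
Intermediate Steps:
x(g) = 69*g
c(k, I) = sqrt(I**2 + k**2)
B(U, u) = sqrt(U + 2*u) (B(U, u) = sqrt((u + U) + u) = sqrt((U + u) + u) = sqrt(U + 2*u))
x(-34) + B(c(-11, 12), -26) = 69*(-34) + sqrt(sqrt(12**2 + (-11)**2) + 2*(-26)) = -2346 + sqrt(sqrt(144 + 121) - 52) = -2346 + sqrt(sqrt(265) - 52) = -2346 + sqrt(-52 + sqrt(265))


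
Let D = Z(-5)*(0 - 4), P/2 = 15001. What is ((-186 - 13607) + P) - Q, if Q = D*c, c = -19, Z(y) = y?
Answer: 16589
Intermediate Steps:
P = 30002 (P = 2*15001 = 30002)
D = 20 (D = -5*(0 - 4) = -5*(-4) = 20)
Q = -380 (Q = 20*(-19) = -380)
((-186 - 13607) + P) - Q = ((-186 - 13607) + 30002) - 1*(-380) = (-13793 + 30002) + 380 = 16209 + 380 = 16589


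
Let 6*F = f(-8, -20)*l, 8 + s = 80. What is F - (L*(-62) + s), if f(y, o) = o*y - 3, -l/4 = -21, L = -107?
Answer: -4508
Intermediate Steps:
l = 84 (l = -4*(-21) = 84)
s = 72 (s = -8 + 80 = 72)
f(y, o) = -3 + o*y
F = 2198 (F = ((-3 - 20*(-8))*84)/6 = ((-3 + 160)*84)/6 = (157*84)/6 = (⅙)*13188 = 2198)
F - (L*(-62) + s) = 2198 - (-107*(-62) + 72) = 2198 - (6634 + 72) = 2198 - 1*6706 = 2198 - 6706 = -4508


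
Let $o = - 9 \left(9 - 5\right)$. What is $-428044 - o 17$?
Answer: $-427432$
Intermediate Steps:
$o = -36$ ($o = \left(-9\right) 4 = -36$)
$-428044 - o 17 = -428044 - \left(-36\right) 17 = -428044 - -612 = -428044 + 612 = -427432$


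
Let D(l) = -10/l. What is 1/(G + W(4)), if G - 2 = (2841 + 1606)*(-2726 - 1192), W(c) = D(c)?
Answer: -2/34846693 ≈ -5.7394e-8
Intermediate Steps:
W(c) = -10/c
G = -17423344 (G = 2 + (2841 + 1606)*(-2726 - 1192) = 2 + 4447*(-3918) = 2 - 17423346 = -17423344)
1/(G + W(4)) = 1/(-17423344 - 10/4) = 1/(-17423344 - 10*¼) = 1/(-17423344 - 5/2) = 1/(-34846693/2) = -2/34846693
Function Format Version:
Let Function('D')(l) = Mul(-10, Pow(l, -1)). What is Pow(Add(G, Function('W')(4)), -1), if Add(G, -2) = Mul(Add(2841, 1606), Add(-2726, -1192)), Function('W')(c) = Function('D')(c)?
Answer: Rational(-2, 34846693) ≈ -5.7394e-8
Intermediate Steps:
Function('W')(c) = Mul(-10, Pow(c, -1))
G = -17423344 (G = Add(2, Mul(Add(2841, 1606), Add(-2726, -1192))) = Add(2, Mul(4447, -3918)) = Add(2, -17423346) = -17423344)
Pow(Add(G, Function('W')(4)), -1) = Pow(Add(-17423344, Mul(-10, Pow(4, -1))), -1) = Pow(Add(-17423344, Mul(-10, Rational(1, 4))), -1) = Pow(Add(-17423344, Rational(-5, 2)), -1) = Pow(Rational(-34846693, 2), -1) = Rational(-2, 34846693)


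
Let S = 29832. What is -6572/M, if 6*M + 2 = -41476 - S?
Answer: 6572/11885 ≈ 0.55297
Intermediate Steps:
M = -11885 (M = -⅓ + (-41476 - 1*29832)/6 = -⅓ + (-41476 - 29832)/6 = -⅓ + (⅙)*(-71308) = -⅓ - 35654/3 = -11885)
-6572/M = -6572/(-11885) = -6572*(-1/11885) = 6572/11885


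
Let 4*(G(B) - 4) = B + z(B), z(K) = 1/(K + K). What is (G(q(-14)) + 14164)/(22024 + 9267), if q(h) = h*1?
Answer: 1586423/3504592 ≈ 0.45267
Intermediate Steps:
q(h) = h
z(K) = 1/(2*K)
G(B) = 4 + B/4 + 1/(8*B) (G(B) = 4 + (B + 1/(2*B))/4 = 4 + (B/4 + 1/(8*B)) = 4 + B/4 + 1/(8*B))
(G(q(-14)) + 14164)/(22024 + 9267) = ((4 + (¼)*(-14) + (⅛)/(-14)) + 14164)/(22024 + 9267) = ((4 - 7/2 + (⅛)*(-1/14)) + 14164)/31291 = ((4 - 7/2 - 1/112) + 14164)*(1/31291) = (55/112 + 14164)*(1/31291) = (1586423/112)*(1/31291) = 1586423/3504592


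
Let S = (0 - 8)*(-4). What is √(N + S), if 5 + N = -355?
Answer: 2*I*√82 ≈ 18.111*I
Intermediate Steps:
N = -360 (N = -5 - 355 = -360)
S = 32 (S = -8*(-4) = 32)
√(N + S) = √(-360 + 32) = √(-328) = 2*I*√82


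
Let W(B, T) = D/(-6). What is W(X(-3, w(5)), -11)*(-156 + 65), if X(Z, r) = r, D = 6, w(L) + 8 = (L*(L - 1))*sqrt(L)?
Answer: 91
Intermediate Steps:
w(L) = -8 + L**(3/2)*(-1 + L) (w(L) = -8 + (L*(L - 1))*sqrt(L) = -8 + (L*(-1 + L))*sqrt(L) = -8 + L**(3/2)*(-1 + L))
W(B, T) = -1 (W(B, T) = 6/(-6) = 6*(-1/6) = -1)
W(X(-3, w(5)), -11)*(-156 + 65) = -(-156 + 65) = -1*(-91) = 91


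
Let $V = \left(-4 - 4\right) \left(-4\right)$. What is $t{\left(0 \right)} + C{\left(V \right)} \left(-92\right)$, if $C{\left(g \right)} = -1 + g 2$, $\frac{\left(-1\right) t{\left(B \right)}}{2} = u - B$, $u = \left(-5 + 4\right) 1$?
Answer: $-5794$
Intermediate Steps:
$u = -1$ ($u = \left(-1\right) 1 = -1$)
$t{\left(B \right)} = 2 + 2 B$ ($t{\left(B \right)} = - 2 \left(-1 - B\right) = 2 + 2 B$)
$V = 32$ ($V = \left(-8\right) \left(-4\right) = 32$)
$C{\left(g \right)} = -1 + 2 g$
$t{\left(0 \right)} + C{\left(V \right)} \left(-92\right) = \left(2 + 2 \cdot 0\right) + \left(-1 + 2 \cdot 32\right) \left(-92\right) = \left(2 + 0\right) + \left(-1 + 64\right) \left(-92\right) = 2 + 63 \left(-92\right) = 2 - 5796 = -5794$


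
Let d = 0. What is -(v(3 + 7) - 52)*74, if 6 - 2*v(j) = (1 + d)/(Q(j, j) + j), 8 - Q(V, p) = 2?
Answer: 58053/16 ≈ 3628.3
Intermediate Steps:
Q(V, p) = 6 (Q(V, p) = 8 - 1*2 = 8 - 2 = 6)
v(j) = 3 - 1/(2*(6 + j)) (v(j) = 3 - (1 + 0)/(2*(6 + j)) = 3 - 1/(2*(6 + j)))
-(v(3 + 7) - 52)*74 = -((35 + 6*(3 + 7))/(2*(6 + (3 + 7))) - 52)*74 = -((35 + 6*10)/(2*(6 + 10)) - 52)*74 = -((1/2)*(35 + 60)/16 - 52)*74 = -((1/2)*(1/16)*95 - 52)*74 = -(95/32 - 52)*74 = -(-1569)*74/32 = -1*(-58053/16) = 58053/16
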